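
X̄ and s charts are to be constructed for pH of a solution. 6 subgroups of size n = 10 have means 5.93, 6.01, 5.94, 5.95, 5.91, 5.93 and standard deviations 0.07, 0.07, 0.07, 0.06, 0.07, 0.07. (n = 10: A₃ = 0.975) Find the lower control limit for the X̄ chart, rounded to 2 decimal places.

5.88

X̄̄ = (5.93 + 6.01 + 5.94 + 5.95 + 5.91 + 5.93) / 6 = 5.9450
s̄ = (0.07 + 0.07 + 0.07 + 0.06 + 0.07 + 0.07) / 6 = 0.0683
LCL = X̄̄ − A₃·s̄ = 5.9450 − 0.975 × 0.0683 = 5.8784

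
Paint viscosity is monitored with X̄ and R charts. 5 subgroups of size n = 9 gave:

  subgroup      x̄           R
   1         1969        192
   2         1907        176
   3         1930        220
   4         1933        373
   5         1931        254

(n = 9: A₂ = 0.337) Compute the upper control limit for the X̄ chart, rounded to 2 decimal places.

X̄̄ = (1969 + 1907 + 1930 + 1933 + 1931) / 5 = 9670.0000 / 5 = 1934.0000
R̄ = (192 + 176 + 220 + 373 + 254) / 5 = 1215.0000 / 5 = 243.0000
UCL = X̄̄ + A₂·R̄ = 1934.0000 + 0.337 × 243.0000 = 2015.8910

2015.89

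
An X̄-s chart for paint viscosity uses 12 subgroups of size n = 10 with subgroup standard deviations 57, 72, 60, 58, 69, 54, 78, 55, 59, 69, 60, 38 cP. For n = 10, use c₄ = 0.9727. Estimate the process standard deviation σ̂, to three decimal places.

62.455

s̄ = (57 + 72 + 60 + 58 + 69 + 54 + 78 + 55 + 59 + 69 + 60 + 38) / 12 = 60.7500
σ̂ = s̄ / c₄ = 60.7500 / 0.9727 = 62.4550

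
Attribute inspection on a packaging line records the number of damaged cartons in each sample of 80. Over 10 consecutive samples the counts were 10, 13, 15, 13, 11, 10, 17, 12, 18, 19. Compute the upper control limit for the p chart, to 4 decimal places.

p̄ = Σdᵢ / (k·n) = 138 / (10 × 80) = 0.17250
UCL = p̄ + 3·√(p̄(1−p̄)/n) = 0.17250 + 3 × √(0.17250×0.82750/80) = 0.17250 + 3 × 0.04224 = 0.29922

0.2992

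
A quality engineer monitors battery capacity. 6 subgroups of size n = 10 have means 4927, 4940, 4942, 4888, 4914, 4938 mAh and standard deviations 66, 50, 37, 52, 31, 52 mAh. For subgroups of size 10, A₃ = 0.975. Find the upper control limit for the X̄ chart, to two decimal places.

X̄̄ = (4927 + 4940 + 4942 + 4888 + 4914 + 4938) / 6 = 4924.8333
s̄ = (66 + 50 + 37 + 52 + 31 + 52) / 6 = 48.0000
UCL = X̄̄ + A₃·s̄ = 4924.8333 + 0.975 × 48.0000 = 4971.6333

4971.63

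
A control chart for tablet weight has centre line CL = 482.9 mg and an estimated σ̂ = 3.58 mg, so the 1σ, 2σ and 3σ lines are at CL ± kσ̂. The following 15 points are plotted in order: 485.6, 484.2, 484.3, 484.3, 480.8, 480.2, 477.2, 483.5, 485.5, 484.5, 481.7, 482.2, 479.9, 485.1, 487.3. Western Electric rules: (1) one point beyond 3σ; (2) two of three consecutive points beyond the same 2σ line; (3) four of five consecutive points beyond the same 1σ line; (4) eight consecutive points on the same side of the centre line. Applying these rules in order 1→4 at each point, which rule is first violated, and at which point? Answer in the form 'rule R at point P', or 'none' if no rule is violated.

none

Zone of each point (C = within 1σ̂, B = 1σ̂–2σ̂, A = 2σ̂–3σ̂, * = beyond 3σ̂; sign = side of CL): 1:+C, 2:+C, 3:+C, 4:+C, 5:-C, 6:-C, 7:-B, 8:+C, 9:+C, 10:+C, 11:-C, 12:-C, 13:-C, 14:+C, 15:+B
No rule fires across all 15 points.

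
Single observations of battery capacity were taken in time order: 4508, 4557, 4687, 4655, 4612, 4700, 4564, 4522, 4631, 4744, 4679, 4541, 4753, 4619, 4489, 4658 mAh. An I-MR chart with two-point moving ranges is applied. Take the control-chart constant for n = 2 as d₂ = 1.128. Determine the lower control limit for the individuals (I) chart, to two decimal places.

4338.02

X̄ = (4508 + 4557 + 4687 + 4655 + 4612 + 4700 + 4564 + 4522 + 4631 + 4744 + 4679 + 4541 + 4753 + 4619 + 4489 + 4658) / 16 = 4619.9375
Moving ranges: 49, 130, 32, 43, 88, 136, 42, 109, 113, 65, 138, 212, 134, 130, 169; M̄R̄ = 1590.0000 / 15 = 106.0000
LCL = X̄ − 3·M̄R̄/d₂ = 4619.9375 − 3 × 106.0000 / 1.128 = 4338.0226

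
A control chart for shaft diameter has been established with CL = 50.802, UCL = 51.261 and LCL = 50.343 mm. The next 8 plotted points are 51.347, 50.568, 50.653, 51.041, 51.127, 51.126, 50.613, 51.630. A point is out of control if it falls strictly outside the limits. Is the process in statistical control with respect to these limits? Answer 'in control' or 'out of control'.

Compare each point to [50.343, 51.261]: sample 1 = 51.347 > UCL; sample 8 = 51.630 > UCL.

out of control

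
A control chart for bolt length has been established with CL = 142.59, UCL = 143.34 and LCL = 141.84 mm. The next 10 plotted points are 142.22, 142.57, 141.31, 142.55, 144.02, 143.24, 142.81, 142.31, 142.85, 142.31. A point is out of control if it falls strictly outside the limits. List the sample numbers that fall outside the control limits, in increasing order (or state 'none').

Compare each point to [141.84, 143.34]: sample 3 = 141.31 < LCL; sample 5 = 144.02 > UCL.

3, 5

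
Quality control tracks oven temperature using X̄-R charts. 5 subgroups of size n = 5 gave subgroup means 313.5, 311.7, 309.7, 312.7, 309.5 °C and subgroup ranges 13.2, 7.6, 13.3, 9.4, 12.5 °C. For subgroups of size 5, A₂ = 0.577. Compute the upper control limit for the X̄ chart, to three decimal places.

317.882

X̄̄ = (313.5 + 311.7 + 309.7 + 312.7 + 309.5) / 5 = 1557.1000 / 5 = 311.4200
R̄ = (13.2 + 7.6 + 13.3 + 9.4 + 12.5) / 5 = 56.0000 / 5 = 11.2000
UCL = X̄̄ + A₂·R̄ = 311.4200 + 0.577 × 11.2000 = 317.8824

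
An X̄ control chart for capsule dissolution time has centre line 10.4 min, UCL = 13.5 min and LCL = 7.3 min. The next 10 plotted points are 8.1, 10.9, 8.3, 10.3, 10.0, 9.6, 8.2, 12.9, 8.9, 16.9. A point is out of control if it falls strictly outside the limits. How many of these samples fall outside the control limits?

Compare each point to [7.3, 13.5]: sample 10 = 16.9 > UCL.

1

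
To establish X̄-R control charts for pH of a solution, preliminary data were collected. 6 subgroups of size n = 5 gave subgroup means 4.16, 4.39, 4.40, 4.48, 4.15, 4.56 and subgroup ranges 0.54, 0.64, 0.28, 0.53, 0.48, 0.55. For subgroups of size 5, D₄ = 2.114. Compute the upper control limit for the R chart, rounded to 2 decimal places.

R̄ = (0.54 + 0.64 + 0.28 + 0.53 + 0.48 + 0.55) / 6 = 3.0200 / 6 = 0.5033
UCL_R = D₄·R̄ = 2.114 × 0.5033 = 1.0640

1.06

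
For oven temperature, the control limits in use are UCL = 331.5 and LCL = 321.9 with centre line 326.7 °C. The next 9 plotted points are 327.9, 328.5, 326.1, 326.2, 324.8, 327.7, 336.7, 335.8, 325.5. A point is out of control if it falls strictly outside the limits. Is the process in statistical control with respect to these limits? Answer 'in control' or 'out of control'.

Compare each point to [321.9, 331.5]: sample 7 = 336.7 > UCL; sample 8 = 335.8 > UCL.

out of control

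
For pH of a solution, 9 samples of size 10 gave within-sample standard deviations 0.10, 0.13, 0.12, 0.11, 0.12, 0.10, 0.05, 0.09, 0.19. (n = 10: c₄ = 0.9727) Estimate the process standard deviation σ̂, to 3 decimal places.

0.115

s̄ = (0.10 + 0.13 + 0.12 + 0.11 + 0.12 + 0.10 + 0.05 + 0.09 + 0.19) / 9 = 0.1122
σ̂ = s̄ / c₄ = 0.1122 / 0.9727 = 0.1154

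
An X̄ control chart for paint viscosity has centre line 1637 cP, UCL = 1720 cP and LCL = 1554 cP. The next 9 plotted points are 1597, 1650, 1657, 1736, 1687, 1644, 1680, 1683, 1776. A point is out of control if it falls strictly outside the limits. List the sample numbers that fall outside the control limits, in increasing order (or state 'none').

Compare each point to [1554, 1720]: sample 4 = 1736 > UCL; sample 9 = 1776 > UCL.

4, 9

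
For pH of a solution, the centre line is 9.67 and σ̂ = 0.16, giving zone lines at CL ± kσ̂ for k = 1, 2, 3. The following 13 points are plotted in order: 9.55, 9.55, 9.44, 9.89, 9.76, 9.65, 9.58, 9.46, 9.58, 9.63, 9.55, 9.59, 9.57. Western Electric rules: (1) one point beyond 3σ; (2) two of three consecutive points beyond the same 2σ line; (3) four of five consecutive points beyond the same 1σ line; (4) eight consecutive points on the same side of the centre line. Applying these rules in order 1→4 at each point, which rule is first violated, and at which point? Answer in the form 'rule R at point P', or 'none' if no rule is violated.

rule 4 at point 13

Zone of each point (C = within 1σ̂, B = 1σ̂–2σ̂, A = 2σ̂–3σ̂, * = beyond 3σ̂; sign = side of CL): 1:-C, 2:-C, 3:-B, 4:+B, 5:+C, 6:-C, 7:-C, 8:-B, 9:-C, 10:-C, 11:-C, 12:-C, 13:-C
Rule 4 (eight consecutive points on the same side of the centre line) is satisfied at point 13.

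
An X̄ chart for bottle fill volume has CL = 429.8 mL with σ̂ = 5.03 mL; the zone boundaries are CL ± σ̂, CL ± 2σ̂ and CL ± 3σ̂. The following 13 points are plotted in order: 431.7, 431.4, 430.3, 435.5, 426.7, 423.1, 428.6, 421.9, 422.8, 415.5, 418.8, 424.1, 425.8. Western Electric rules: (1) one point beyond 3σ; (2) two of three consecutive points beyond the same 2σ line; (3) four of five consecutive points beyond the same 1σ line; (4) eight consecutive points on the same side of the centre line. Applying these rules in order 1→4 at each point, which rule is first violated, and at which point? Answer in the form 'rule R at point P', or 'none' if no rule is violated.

Zone of each point (C = within 1σ̂, B = 1σ̂–2σ̂, A = 2σ̂–3σ̂, * = beyond 3σ̂; sign = side of CL): 1:+C, 2:+C, 3:+C, 4:+B, 5:-C, 6:-B, 7:-C, 8:-B, 9:-B, 10:-A, 11:-A, 12:-B, 13:-C
Rule 3 (four of five consecutive points beyond the same 1σ limit) is satisfied at point 10.

rule 3 at point 10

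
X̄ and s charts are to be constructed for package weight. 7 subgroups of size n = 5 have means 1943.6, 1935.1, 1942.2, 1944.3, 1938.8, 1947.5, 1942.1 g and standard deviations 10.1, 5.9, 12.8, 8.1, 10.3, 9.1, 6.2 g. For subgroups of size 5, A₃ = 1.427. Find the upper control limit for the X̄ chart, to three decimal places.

X̄̄ = (1943.6 + 1935.1 + 1942.2 + 1944.3 + 1938.8 + 1947.5 + 1942.1) / 7 = 1941.9429
s̄ = (10.1 + 5.9 + 12.8 + 8.1 + 10.3 + 9.1 + 6.2) / 7 = 8.9286
UCL = X̄̄ + A₃·s̄ = 1941.9429 + 1.427 × 8.9286 = 1954.6839

1954.684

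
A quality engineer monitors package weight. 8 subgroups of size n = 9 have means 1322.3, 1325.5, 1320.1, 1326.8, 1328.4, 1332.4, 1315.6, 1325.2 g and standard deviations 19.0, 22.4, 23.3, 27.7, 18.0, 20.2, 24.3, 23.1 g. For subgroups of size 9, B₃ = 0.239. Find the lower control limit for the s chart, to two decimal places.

5.32

s̄ = (19.0 + 22.4 + 23.3 + 27.7 + 18.0 + 20.2 + 24.3 + 23.1) / 8 = 22.2500
LCL_s = B₃·s̄ = 0.239 × 22.2500 = 5.3178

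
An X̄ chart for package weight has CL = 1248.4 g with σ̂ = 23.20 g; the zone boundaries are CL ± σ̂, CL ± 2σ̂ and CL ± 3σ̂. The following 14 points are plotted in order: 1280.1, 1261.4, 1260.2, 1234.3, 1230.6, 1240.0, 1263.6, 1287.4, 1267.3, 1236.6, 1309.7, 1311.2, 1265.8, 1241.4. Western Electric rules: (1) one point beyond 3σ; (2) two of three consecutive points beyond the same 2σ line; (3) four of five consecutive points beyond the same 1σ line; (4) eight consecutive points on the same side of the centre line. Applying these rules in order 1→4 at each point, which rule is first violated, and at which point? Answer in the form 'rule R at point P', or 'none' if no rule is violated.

Zone of each point (C = within 1σ̂, B = 1σ̂–2σ̂, A = 2σ̂–3σ̂, * = beyond 3σ̂; sign = side of CL): 1:+B, 2:+C, 3:+C, 4:-C, 5:-C, 6:-C, 7:+C, 8:+B, 9:+C, 10:-C, 11:+A, 12:+A, 13:+C, 14:-C
Rule 2 (two of three consecutive points beyond the same 2σ limit) is satisfied at point 12.

rule 2 at point 12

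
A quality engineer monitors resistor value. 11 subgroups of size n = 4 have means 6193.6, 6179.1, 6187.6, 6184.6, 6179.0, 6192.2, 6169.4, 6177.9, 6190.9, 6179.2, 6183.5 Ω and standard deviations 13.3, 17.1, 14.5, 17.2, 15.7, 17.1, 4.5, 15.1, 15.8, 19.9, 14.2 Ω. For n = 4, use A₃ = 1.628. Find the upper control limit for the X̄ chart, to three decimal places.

X̄̄ = (6193.6 + 6179.1 + 6187.6 + 6184.6 + 6179.0 + 6192.2 + 6169.4 + 6177.9 + 6190.9 + 6179.2 + 6183.5) / 11 = 6183.3636
s̄ = (13.3 + 17.1 + 14.5 + 17.2 + 15.7 + 17.1 + 4.5 + 15.1 + 15.8 + 19.9 + 14.2) / 11 = 14.9455
UCL = X̄̄ + A₃·s̄ = 6183.3636 + 1.628 × 14.9455 = 6207.6948

6207.695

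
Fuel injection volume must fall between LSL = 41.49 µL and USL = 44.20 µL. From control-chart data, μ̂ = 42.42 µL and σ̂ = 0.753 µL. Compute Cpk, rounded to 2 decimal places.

0.41

Cpu = (USL − μ̂) / (3σ̂) = (44.20 − 42.42) / (3 × 0.753) = 0.7880; Cpl = (μ̂ − LSL) / (3σ̂) = (42.42 − 41.49) / (3 × 0.753) = 0.4117; Cpk = min(Cpu, Cpl) = 0.4117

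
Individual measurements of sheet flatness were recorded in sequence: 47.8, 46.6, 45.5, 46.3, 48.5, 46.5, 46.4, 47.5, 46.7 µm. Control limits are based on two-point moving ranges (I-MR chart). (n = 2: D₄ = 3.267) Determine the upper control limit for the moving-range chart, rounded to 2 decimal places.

Moving ranges: 1.2, 1.1, 0.8, 2.2, 2.0, 0.1, 1.1, 0.8; M̄R̄ = 9.3000 / 8 = 1.1625
UCL_MR = D₄·M̄R̄ = 3.267 × 1.1625 = 3.7979

3.80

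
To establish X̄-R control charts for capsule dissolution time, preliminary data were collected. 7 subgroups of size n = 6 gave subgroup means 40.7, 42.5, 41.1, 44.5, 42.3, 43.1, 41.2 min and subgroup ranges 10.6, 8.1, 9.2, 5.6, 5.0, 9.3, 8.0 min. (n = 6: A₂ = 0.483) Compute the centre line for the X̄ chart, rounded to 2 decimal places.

X̄̄ = (40.7 + 42.5 + 41.1 + 44.5 + 42.3 + 43.1 + 41.2) / 7 = 295.4000 / 7 = 42.2000
CL = X̄̄ = 42.2000

42.20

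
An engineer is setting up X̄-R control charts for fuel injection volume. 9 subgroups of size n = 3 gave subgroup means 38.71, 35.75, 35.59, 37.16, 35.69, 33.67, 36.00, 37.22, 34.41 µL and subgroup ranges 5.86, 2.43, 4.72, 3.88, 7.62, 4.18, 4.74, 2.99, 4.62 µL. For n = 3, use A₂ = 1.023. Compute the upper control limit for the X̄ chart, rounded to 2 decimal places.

40.69

X̄̄ = (38.71 + 35.75 + 35.59 + 37.16 + 35.69 + 33.67 + 36.00 + 37.22 + 34.41) / 9 = 324.2000 / 9 = 36.0222
R̄ = (5.86 + 2.43 + 4.72 + 3.88 + 7.62 + 4.18 + 4.74 + 2.99 + 4.62) / 9 = 41.0400 / 9 = 4.5600
UCL = X̄̄ + A₂·R̄ = 36.0222 + 1.023 × 4.5600 = 40.6871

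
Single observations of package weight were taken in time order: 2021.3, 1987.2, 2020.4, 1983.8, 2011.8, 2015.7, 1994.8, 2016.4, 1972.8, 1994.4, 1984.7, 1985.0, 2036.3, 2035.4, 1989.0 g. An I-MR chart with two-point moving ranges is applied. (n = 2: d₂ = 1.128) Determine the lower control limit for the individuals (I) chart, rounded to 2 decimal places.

1936.38

X̄ = (2021.3 + 1987.2 + 2020.4 + 1983.8 + 2011.8 + 2015.7 + 1994.8 + 2016.4 + 1972.8 + 1994.4 + 1984.7 + 1985.0 + 2036.3 + 2035.4 + 1989.0) / 15 = 2003.2667
Moving ranges: 34.1, 33.2, 36.6, 28.0, 3.9, 20.9, 21.6, 43.6, 21.6, 9.7, 0.3, 51.3, 0.9, 46.4; M̄R̄ = 352.1000 / 14 = 25.1500
LCL = X̄ − 3·M̄R̄/d₂ = 2003.2667 − 3 × 25.1500 / 1.128 = 1936.3784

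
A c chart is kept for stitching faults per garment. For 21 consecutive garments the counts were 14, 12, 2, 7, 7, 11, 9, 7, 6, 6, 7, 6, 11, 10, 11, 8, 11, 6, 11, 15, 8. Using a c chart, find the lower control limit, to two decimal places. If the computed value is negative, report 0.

c̄ = (14 + 12 + 2 + 7 + 7 + 11 + 9 + 7 + 6 + 6 + 7 + 6 + 11 + 10 + 11 + 8 + 11 + 6 + 11 + 15 + 8) / 21 = 185 / 21 = 8.8095
LCL = c̄ − 3√c̄ = 8.8095 − 3 × 2.9681 = -0.0947 → 0 (cannot be negative)

0.00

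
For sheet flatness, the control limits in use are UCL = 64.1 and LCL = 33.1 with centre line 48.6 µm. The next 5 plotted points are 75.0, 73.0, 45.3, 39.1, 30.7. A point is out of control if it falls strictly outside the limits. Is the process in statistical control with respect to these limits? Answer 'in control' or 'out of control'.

Compare each point to [33.1, 64.1]: sample 1 = 75.0 > UCL; sample 2 = 73.0 > UCL; sample 5 = 30.7 < LCL.

out of control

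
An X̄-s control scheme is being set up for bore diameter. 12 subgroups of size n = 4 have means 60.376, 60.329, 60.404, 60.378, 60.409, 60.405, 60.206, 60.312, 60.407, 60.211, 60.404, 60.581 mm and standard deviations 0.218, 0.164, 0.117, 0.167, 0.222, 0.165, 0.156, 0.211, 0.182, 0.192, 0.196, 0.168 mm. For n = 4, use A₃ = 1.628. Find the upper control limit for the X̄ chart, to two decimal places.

60.66

X̄̄ = (60.376 + 60.329 + 60.404 + 60.378 + 60.409 + 60.405 + 60.206 + 60.312 + 60.407 + 60.211 + 60.404 + 60.581) / 12 = 60.3685
s̄ = (0.218 + 0.164 + 0.117 + 0.167 + 0.222 + 0.165 + 0.156 + 0.211 + 0.182 + 0.192 + 0.196 + 0.168) / 12 = 0.1798
UCL = X̄̄ + A₃·s̄ = 60.3685 + 1.628 × 0.1798 = 60.6613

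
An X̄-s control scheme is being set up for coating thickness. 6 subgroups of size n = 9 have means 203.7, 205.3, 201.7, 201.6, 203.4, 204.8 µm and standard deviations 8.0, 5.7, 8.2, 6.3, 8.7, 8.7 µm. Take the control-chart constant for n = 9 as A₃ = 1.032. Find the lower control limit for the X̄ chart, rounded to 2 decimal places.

195.57

X̄̄ = (203.7 + 205.3 + 201.7 + 201.6 + 203.4 + 204.8) / 6 = 203.4167
s̄ = (8.0 + 5.7 + 8.2 + 6.3 + 8.7 + 8.7) / 6 = 7.6000
LCL = X̄̄ − A₃·s̄ = 203.4167 − 1.032 × 7.6000 = 195.5735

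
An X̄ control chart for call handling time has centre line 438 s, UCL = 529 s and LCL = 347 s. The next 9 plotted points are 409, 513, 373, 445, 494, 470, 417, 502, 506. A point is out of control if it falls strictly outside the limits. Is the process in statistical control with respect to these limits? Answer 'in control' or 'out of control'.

in control

All 9 points lie within [347, 529].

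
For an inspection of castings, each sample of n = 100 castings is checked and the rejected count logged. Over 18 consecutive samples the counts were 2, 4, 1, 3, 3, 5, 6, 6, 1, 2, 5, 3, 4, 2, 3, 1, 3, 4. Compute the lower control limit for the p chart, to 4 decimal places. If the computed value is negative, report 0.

p̄ = Σdᵢ / (k·n) = 58 / (18 × 100) = 0.03222
LCL = p̄ − 3·√(p̄(1−p̄)/n) = 0.03222 − 3 × 0.01766 = -0.02075 → 0 (negative, so LCL = 0)

0.0000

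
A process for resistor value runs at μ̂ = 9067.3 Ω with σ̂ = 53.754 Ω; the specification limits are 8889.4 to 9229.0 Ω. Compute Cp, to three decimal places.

Cp = (USL − LSL) / (6σ̂) = (9229.0 − 8889.4) / (6 × 53.754) = 339.6000 / 322.5240 = 1.0529

1.053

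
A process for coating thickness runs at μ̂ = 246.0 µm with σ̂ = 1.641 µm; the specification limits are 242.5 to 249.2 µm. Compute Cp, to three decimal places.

Cp = (USL − LSL) / (6σ̂) = (249.2 − 242.5) / (6 × 1.641) = 6.7000 / 9.8460 = 0.6805

0.680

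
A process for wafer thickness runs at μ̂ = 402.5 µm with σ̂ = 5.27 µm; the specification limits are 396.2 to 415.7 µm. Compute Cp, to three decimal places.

0.617

Cp = (USL − LSL) / (6σ̂) = (415.7 − 396.2) / (6 × 5.27) = 19.5000 / 31.6200 = 0.6167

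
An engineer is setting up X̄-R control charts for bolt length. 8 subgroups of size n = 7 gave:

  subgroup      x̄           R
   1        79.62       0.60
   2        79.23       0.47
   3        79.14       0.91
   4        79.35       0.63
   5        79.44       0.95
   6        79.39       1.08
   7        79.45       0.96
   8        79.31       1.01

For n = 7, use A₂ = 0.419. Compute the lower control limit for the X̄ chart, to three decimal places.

X̄̄ = (79.62 + 79.23 + 79.14 + 79.35 + 79.44 + 79.39 + 79.45 + 79.31) / 8 = 634.9300 / 8 = 79.3663
R̄ = (0.60 + 0.47 + 0.91 + 0.63 + 0.95 + 1.08 + 0.96 + 1.01) / 8 = 6.6100 / 8 = 0.8263
LCL = X̄̄ − A₂·R̄ = 79.3663 − 0.419 × 0.8263 = 79.0201

79.020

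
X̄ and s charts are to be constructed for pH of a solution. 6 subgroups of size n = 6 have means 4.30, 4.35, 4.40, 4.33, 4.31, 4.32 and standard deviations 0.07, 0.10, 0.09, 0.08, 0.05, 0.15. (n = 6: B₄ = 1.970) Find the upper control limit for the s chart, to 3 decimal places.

s̄ = (0.07 + 0.10 + 0.09 + 0.08 + 0.05 + 0.15) / 6 = 0.0900
UCL_s = B₄·s̄ = 1.970 × 0.0900 = 0.1773

0.177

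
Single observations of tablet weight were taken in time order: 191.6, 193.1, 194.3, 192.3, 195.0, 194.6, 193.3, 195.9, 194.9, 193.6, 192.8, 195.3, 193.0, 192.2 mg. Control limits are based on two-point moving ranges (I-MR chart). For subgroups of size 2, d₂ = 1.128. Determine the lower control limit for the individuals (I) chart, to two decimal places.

X̄ = (191.6 + 193.1 + 194.3 + 192.3 + 195.0 + 194.6 + 193.3 + 195.9 + 194.9 + 193.6 + 192.8 + 195.3 + 193.0 + 192.2) / 14 = 193.7071
Moving ranges: 1.5, 1.2, 2.0, 2.7, 0.4, 1.3, 2.6, 1.0, 1.3, 0.8, 2.5, 2.3, 0.8; M̄R̄ = 20.4000 / 13 = 1.5692
LCL = X̄ − 3·M̄R̄/d₂ = 193.7071 − 3 × 1.5692 / 1.128 = 189.5337

189.53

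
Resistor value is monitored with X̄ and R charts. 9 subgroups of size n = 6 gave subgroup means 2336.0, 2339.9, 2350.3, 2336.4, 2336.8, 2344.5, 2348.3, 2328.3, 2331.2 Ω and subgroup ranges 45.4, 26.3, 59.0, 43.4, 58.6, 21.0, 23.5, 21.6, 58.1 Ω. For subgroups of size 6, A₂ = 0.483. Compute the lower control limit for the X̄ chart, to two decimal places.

X̄̄ = (2336.0 + 2339.9 + 2350.3 + 2336.4 + 2336.8 + 2344.5 + 2348.3 + 2328.3 + 2331.2) / 9 = 21051.7000 / 9 = 2339.0778
R̄ = (45.4 + 26.3 + 59.0 + 43.4 + 58.6 + 21.0 + 23.5 + 21.6 + 58.1) / 9 = 356.9000 / 9 = 39.6556
LCL = X̄̄ − A₂·R̄ = 2339.0778 − 0.483 × 39.6556 = 2319.9241

2319.92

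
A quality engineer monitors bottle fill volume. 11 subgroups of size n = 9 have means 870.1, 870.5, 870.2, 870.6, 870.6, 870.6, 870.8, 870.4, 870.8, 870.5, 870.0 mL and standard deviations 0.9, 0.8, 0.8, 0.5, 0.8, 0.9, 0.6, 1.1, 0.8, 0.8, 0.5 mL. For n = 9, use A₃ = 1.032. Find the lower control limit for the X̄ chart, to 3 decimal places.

X̄̄ = (870.1 + 870.5 + 870.2 + 870.6 + 870.6 + 870.6 + 870.8 + 870.4 + 870.8 + 870.5 + 870.0) / 11 = 870.4636
s̄ = (0.9 + 0.8 + 0.8 + 0.5 + 0.8 + 0.9 + 0.6 + 1.1 + 0.8 + 0.8 + 0.5) / 11 = 0.7727
LCL = X̄̄ − A₃·s̄ = 870.4636 − 1.032 × 0.7727 = 869.6662

869.666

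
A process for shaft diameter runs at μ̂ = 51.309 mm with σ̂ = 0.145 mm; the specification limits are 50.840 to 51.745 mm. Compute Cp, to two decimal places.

1.04

Cp = (USL − LSL) / (6σ̂) = (51.745 − 50.840) / (6 × 0.145) = 0.9050 / 0.8700 = 1.0402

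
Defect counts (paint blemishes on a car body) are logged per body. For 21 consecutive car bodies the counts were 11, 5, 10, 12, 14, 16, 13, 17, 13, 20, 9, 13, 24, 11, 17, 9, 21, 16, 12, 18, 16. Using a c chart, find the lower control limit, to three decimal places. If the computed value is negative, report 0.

c̄ = (11 + 5 + 10 + 12 + 14 + 16 + 13 + 17 + 13 + 20 + 9 + 13 + 24 + 11 + 17 + 9 + 21 + 16 + 12 + 18 + 16) / 21 = 297 / 21 = 14.1429
LCL = c̄ − 3√c̄ = 14.1429 − 3 × 3.7607 = 2.8608

2.861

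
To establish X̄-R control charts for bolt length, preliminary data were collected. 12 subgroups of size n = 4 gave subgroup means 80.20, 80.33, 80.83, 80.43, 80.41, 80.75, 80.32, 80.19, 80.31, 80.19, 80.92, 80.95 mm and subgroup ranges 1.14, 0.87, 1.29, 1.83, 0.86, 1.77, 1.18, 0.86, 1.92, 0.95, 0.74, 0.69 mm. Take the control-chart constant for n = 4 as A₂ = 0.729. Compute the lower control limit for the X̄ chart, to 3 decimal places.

X̄̄ = (80.20 + 80.33 + 80.83 + 80.43 + 80.41 + 80.75 + 80.32 + 80.19 + 80.31 + 80.19 + 80.92 + 80.95) / 12 = 965.8300 / 12 = 80.4858
R̄ = (1.14 + 0.87 + 1.29 + 1.83 + 0.86 + 1.77 + 1.18 + 0.86 + 1.92 + 0.95 + 0.74 + 0.69) / 12 = 14.1000 / 12 = 1.1750
LCL = X̄̄ − A₂·R̄ = 80.4858 − 0.729 × 1.1750 = 79.6293

79.629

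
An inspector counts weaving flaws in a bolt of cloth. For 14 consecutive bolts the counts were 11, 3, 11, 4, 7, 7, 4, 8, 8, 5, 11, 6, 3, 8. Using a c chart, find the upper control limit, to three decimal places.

c̄ = (11 + 3 + 11 + 4 + 7 + 7 + 4 + 8 + 8 + 5 + 11 + 6 + 3 + 8) / 14 = 96 / 14 = 6.8571
UCL = c̄ + 3√c̄ = 6.8571 + 3 × √6.8571 = 6.8571 + 3 × 2.6186 = 14.7130

14.713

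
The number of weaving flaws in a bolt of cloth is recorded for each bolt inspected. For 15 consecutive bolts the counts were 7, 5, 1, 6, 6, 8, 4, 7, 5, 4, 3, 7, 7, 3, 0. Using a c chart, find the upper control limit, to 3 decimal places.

11.485

c̄ = (7 + 5 + 1 + 6 + 6 + 8 + 4 + 7 + 5 + 4 + 3 + 7 + 7 + 3 + 0) / 15 = 73 / 15 = 4.8667
UCL = c̄ + 3√c̄ = 4.8667 + 3 × √4.8667 = 4.8667 + 3 × 2.2061 = 11.4848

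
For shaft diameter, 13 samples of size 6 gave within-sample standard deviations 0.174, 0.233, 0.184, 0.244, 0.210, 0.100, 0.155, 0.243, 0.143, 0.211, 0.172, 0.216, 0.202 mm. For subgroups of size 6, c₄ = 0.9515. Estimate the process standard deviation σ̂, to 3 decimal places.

0.201

s̄ = (0.174 + 0.233 + 0.184 + 0.244 + 0.210 + 0.100 + 0.155 + 0.243 + 0.143 + 0.211 + 0.172 + 0.216 + 0.202) / 13 = 0.1913
σ̂ = s̄ / c₄ = 0.1913 / 0.9515 = 0.2011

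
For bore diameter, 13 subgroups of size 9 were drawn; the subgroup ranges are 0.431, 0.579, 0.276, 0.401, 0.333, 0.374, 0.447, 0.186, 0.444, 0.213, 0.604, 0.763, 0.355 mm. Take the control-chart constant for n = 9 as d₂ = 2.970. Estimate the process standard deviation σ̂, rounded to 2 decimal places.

R̄ = (0.431 + 0.579 + 0.276 + 0.401 + 0.333 + 0.374 + 0.447 + 0.186 + 0.444 + 0.213 + 0.604 + 0.763 + 0.355) / 13 = 0.4158
σ̂ = R̄ / d₂ = 0.4158 / 2.970 = 0.1400

0.14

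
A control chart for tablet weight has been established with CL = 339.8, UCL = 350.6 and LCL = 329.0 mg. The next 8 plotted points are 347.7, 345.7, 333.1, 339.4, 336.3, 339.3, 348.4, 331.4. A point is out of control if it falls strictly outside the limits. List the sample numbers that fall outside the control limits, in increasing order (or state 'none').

none

All 8 points lie within [329.0, 350.6].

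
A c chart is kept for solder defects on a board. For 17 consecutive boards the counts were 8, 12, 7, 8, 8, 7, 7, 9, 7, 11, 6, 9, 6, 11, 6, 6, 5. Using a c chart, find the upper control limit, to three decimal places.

16.215

c̄ = (8 + 12 + 7 + 8 + 8 + 7 + 7 + 9 + 7 + 11 + 6 + 9 + 6 + 11 + 6 + 6 + 5) / 17 = 133 / 17 = 7.8235
UCL = c̄ + 3√c̄ = 7.8235 + 3 × √7.8235 = 7.8235 + 3 × 2.7971 = 16.2147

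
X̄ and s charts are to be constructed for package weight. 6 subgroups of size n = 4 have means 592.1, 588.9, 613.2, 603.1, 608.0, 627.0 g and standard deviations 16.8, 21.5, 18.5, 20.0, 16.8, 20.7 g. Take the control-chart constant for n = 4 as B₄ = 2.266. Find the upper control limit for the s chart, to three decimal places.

43.167

s̄ = (16.8 + 21.5 + 18.5 + 20.0 + 16.8 + 20.7) / 6 = 19.0500
UCL_s = B₄·s̄ = 2.266 × 19.0500 = 43.1673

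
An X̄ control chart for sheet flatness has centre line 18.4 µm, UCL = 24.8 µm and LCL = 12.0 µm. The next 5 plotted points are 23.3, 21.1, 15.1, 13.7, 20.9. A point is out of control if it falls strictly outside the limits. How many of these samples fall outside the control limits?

0

All 5 points lie within [12.0, 24.8].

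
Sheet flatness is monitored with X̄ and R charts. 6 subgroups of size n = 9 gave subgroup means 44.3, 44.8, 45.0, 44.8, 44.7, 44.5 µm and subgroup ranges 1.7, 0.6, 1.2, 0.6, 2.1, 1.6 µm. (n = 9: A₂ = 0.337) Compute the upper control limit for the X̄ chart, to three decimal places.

45.121

X̄̄ = (44.3 + 44.8 + 45.0 + 44.8 + 44.7 + 44.5) / 6 = 268.1000 / 6 = 44.6833
R̄ = (1.7 + 0.6 + 1.2 + 0.6 + 2.1 + 1.6) / 6 = 7.8000 / 6 = 1.3000
UCL = X̄̄ + A₂·R̄ = 44.6833 + 0.337 × 1.3000 = 45.1214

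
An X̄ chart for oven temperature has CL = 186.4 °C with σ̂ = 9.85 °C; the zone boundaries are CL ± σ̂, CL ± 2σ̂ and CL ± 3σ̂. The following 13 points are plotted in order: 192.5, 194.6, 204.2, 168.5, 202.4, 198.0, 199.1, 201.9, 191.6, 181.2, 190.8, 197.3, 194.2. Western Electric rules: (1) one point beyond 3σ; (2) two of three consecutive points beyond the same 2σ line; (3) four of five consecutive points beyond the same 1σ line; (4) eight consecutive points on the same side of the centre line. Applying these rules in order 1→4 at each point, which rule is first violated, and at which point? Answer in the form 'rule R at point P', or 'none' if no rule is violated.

rule 3 at point 7

Zone of each point (C = within 1σ̂, B = 1σ̂–2σ̂, A = 2σ̂–3σ̂, * = beyond 3σ̂; sign = side of CL): 1:+C, 2:+C, 3:+B, 4:-B, 5:+B, 6:+B, 7:+B, 8:+B, 9:+C, 10:-C, 11:+C, 12:+B, 13:+C
Rule 3 (four of five consecutive points beyond the same 1σ limit) is satisfied at point 7.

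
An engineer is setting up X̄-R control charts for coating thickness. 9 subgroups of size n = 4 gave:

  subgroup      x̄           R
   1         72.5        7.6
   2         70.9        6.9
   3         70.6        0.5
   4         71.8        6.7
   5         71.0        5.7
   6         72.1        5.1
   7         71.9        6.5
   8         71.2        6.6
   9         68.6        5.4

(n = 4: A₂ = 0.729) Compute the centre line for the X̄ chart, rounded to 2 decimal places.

X̄̄ = (72.5 + 70.9 + 70.6 + 71.8 + 71.0 + 72.1 + 71.9 + 71.2 + 68.6) / 9 = 640.6000 / 9 = 71.1778
CL = X̄̄ = 71.1778

71.18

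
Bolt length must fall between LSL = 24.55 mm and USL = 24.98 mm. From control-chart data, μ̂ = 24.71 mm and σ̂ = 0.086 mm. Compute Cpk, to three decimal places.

Cpu = (USL − μ̂) / (3σ̂) = (24.98 − 24.71) / (3 × 0.086) = 1.0465; Cpl = (μ̂ − LSL) / (3σ̂) = (24.71 − 24.55) / (3 × 0.086) = 0.6202; Cpk = min(Cpu, Cpl) = 0.6202

0.620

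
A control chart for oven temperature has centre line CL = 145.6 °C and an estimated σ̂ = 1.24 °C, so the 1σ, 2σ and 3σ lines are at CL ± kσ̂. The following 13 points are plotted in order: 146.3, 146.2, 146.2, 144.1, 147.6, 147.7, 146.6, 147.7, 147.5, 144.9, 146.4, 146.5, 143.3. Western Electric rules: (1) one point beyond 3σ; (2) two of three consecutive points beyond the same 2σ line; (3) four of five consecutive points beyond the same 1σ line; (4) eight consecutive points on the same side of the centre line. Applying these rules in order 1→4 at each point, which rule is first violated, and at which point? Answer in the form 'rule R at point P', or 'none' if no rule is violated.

rule 3 at point 9

Zone of each point (C = within 1σ̂, B = 1σ̂–2σ̂, A = 2σ̂–3σ̂, * = beyond 3σ̂; sign = side of CL): 1:+C, 2:+C, 3:+C, 4:-B, 5:+B, 6:+B, 7:+C, 8:+B, 9:+B, 10:-C, 11:+C, 12:+C, 13:-B
Rule 3 (four of five consecutive points beyond the same 1σ limit) is satisfied at point 9.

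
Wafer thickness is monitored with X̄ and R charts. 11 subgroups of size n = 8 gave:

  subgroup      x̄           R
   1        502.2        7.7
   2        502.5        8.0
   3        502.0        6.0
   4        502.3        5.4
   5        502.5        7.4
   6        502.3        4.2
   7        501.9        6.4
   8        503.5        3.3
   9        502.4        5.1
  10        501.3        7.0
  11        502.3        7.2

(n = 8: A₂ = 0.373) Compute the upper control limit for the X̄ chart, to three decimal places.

504.587

X̄̄ = (502.2 + 502.5 + 502.0 + 502.3 + 502.5 + 502.3 + 501.9 + 503.5 + 502.4 + 501.3 + 502.3) / 11 = 5525.2000 / 11 = 502.2909
R̄ = (7.7 + 8.0 + 6.0 + 5.4 + 7.4 + 4.2 + 6.4 + 3.3 + 5.1 + 7.0 + 7.2) / 11 = 67.7000 / 11 = 6.1545
UCL = X̄̄ + A₂·R̄ = 502.2909 + 0.373 × 6.1545 = 504.5866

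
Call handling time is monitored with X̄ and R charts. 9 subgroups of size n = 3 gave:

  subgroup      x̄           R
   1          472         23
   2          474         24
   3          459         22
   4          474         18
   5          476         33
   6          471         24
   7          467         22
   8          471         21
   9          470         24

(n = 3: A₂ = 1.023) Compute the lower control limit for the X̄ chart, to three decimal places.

X̄̄ = (472 + 474 + 459 + 474 + 476 + 471 + 467 + 471 + 470) / 9 = 4234.0000 / 9 = 470.4444
R̄ = (23 + 24 + 22 + 18 + 33 + 24 + 22 + 21 + 24) / 9 = 211.0000 / 9 = 23.4444
LCL = X̄̄ − A₂·R̄ = 470.4444 − 1.023 × 23.4444 = 446.4608

446.461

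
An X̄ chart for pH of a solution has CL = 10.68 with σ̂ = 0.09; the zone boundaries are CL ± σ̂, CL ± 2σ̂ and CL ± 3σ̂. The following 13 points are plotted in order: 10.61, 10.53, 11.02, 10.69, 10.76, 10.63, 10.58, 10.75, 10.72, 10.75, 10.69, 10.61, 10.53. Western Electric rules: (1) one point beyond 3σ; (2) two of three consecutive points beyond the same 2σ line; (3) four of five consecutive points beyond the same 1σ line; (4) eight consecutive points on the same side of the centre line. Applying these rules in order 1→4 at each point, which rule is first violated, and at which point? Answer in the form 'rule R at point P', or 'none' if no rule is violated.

rule 1 at point 3

Zone of each point (C = within 1σ̂, B = 1σ̂–2σ̂, A = 2σ̂–3σ̂, * = beyond 3σ̂; sign = side of CL): 1:-C, 2:-B, 3:+*, 4:+C, 5:+C, 6:-C, 7:-B, 8:+C, 9:+C, 10:+C, 11:+C, 12:-C, 13:-B
Rule 1 (one point beyond the 3σ limits) is satisfied at point 3.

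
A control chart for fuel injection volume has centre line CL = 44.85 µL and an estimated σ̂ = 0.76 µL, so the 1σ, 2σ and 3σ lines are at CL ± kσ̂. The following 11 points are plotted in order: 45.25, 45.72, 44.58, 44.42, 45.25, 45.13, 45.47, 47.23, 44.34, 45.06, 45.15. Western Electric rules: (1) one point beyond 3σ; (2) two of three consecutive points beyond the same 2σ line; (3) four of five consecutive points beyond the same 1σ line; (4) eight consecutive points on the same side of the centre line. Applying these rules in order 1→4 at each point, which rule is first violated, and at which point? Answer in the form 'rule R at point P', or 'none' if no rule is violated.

Zone of each point (C = within 1σ̂, B = 1σ̂–2σ̂, A = 2σ̂–3σ̂, * = beyond 3σ̂; sign = side of CL): 1:+C, 2:+B, 3:-C, 4:-C, 5:+C, 6:+C, 7:+C, 8:+*, 9:-C, 10:+C, 11:+C
Rule 1 (one point beyond the 3σ limits) is satisfied at point 8.

rule 1 at point 8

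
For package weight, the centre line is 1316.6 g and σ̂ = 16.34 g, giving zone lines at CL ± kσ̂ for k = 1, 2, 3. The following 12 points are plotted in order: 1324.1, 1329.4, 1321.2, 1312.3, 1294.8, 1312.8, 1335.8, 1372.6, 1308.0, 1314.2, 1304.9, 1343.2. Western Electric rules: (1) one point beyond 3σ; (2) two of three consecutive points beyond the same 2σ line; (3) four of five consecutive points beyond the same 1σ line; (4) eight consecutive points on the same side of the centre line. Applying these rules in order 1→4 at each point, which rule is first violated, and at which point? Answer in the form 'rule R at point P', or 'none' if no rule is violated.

Zone of each point (C = within 1σ̂, B = 1σ̂–2σ̂, A = 2σ̂–3σ̂, * = beyond 3σ̂; sign = side of CL): 1:+C, 2:+C, 3:+C, 4:-C, 5:-B, 6:-C, 7:+B, 8:+*, 9:-C, 10:-C, 11:-C, 12:+B
Rule 1 (one point beyond the 3σ limits) is satisfied at point 8.

rule 1 at point 8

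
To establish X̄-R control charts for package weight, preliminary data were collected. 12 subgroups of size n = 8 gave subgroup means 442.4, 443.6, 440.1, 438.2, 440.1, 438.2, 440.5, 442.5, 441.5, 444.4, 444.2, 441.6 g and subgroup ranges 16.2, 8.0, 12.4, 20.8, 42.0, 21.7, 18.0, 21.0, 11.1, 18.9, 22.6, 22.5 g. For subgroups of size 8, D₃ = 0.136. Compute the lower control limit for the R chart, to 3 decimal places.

2.666

R̄ = (16.2 + 8.0 + 12.4 + 20.8 + 42.0 + 21.7 + 18.0 + 21.0 + 11.1 + 18.9 + 22.6 + 22.5) / 12 = 235.2000 / 12 = 19.6000
LCL_R = D₃·R̄ = 0.136 × 19.6000 = 2.6656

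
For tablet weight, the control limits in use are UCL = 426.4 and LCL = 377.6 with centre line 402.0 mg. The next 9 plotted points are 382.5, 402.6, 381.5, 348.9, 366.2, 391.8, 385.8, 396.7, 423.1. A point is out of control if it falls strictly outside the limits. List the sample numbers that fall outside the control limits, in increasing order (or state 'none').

4, 5

Compare each point to [377.6, 426.4]: sample 4 = 348.9 < LCL; sample 5 = 366.2 < LCL.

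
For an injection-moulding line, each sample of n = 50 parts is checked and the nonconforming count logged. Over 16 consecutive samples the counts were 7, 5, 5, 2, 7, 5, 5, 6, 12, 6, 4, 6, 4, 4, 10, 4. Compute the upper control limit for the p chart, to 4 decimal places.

0.2503

p̄ = Σdᵢ / (k·n) = 92 / (16 × 50) = 0.11500
UCL = p̄ + 3·√(p̄(1−p̄)/n) = 0.11500 + 3 × √(0.11500×0.88500/50) = 0.11500 + 3 × 0.04512 = 0.25035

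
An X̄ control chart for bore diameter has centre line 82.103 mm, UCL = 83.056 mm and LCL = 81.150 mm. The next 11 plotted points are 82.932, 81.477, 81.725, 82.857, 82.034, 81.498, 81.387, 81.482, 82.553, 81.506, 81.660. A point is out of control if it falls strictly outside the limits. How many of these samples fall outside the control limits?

0

All 11 points lie within [81.150, 83.056].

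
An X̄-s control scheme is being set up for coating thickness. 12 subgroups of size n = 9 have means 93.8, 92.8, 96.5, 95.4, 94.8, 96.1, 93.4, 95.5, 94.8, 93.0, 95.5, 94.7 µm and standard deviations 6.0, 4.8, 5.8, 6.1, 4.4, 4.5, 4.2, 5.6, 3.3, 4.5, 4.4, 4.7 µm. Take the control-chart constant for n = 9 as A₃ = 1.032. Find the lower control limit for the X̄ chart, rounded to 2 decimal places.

89.68

X̄̄ = (93.8 + 92.8 + 96.5 + 95.4 + 94.8 + 96.1 + 93.4 + 95.5 + 94.8 + 93.0 + 95.5 + 94.7) / 12 = 94.6917
s̄ = (6.0 + 4.8 + 5.8 + 6.1 + 4.4 + 4.5 + 4.2 + 5.6 + 3.3 + 4.5 + 4.4 + 4.7) / 12 = 4.8583
LCL = X̄̄ − A₃·s̄ = 94.6917 − 1.032 × 4.8583 = 89.6779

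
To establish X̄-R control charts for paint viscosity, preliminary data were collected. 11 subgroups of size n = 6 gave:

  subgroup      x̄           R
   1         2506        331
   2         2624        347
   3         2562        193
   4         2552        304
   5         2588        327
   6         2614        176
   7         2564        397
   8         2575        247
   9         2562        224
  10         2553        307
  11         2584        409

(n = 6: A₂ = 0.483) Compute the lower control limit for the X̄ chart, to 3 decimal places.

2428.041

X̄̄ = (2506 + 2624 + 2562 + 2552 + 2588 + 2614 + 2564 + 2575 + 2562 + 2553 + 2584) / 11 = 28284.0000 / 11 = 2571.2727
R̄ = (331 + 347 + 193 + 304 + 327 + 176 + 397 + 247 + 224 + 307 + 409) / 11 = 3262.0000 / 11 = 296.5455
LCL = X̄̄ − A₂·R̄ = 2571.2727 − 0.483 × 296.5455 = 2428.0413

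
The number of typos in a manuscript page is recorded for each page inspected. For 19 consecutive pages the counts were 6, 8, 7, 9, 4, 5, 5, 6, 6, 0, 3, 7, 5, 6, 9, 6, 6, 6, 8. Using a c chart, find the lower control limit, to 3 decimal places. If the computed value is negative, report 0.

c̄ = (6 + 8 + 7 + 9 + 4 + 5 + 5 + 6 + 6 + 0 + 3 + 7 + 5 + 6 + 9 + 6 + 6 + 6 + 8) / 19 = 112 / 19 = 5.8947
LCL = c̄ − 3√c̄ = 5.8947 − 3 × 2.4279 = -1.3890 → 0 (cannot be negative)

0.000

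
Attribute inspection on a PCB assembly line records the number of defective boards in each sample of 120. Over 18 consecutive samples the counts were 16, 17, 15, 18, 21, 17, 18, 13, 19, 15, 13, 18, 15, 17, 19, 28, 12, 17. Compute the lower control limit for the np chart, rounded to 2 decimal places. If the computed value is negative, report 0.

p̄ = Σdᵢ / (k·n) = 308 / (18 × 120) = 0.14259
LCL = np̄ − 3·√(np̄(1−p̄)) = 17.1111 − 3 × 3.8303 = 5.6202

5.62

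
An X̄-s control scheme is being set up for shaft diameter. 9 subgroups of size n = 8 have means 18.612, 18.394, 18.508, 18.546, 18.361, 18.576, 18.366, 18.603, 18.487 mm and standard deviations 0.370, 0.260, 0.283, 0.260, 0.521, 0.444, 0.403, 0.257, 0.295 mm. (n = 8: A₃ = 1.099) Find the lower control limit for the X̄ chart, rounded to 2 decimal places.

18.12

X̄̄ = (18.612 + 18.394 + 18.508 + 18.546 + 18.361 + 18.576 + 18.366 + 18.603 + 18.487) / 9 = 18.4948
s̄ = (0.370 + 0.260 + 0.283 + 0.260 + 0.521 + 0.444 + 0.403 + 0.257 + 0.295) / 9 = 0.3437
LCL = X̄̄ − A₃·s̄ = 18.4948 − 1.099 × 0.3437 = 18.1171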